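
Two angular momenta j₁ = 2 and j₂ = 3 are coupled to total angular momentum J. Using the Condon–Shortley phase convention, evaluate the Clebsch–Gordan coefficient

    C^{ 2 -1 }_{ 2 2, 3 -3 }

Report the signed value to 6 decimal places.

+0.597614  (= +√(5/14))

j₁+j₂−J=3  J+j₁−j₂=1  J−j₁+j₂=3  j₁+j₂+J+1=8
(j₁±m₁, j₂±m₂, J±M) = (4,0,0,6,1,3)
P² = 3240/7
sum k=0..0:
  [0] +1/36 = 1/36
S = 1/36
C² = P²·S² = 5/14 ; C = +0.597614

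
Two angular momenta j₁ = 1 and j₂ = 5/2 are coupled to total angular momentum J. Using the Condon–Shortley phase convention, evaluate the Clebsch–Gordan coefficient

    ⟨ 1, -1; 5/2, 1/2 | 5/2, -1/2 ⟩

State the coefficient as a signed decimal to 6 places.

−√(18/35) = -0.717137

√[6·1!1!4!/7! · 0!2!3!2!2!3!] = √(288/35)
  +(−1)^1/∏(1,0,1,2,0,2)! = -1/4  (running -1/4)
⟨..|..⟩ = √(288/35)·(-1/4) = -0.717137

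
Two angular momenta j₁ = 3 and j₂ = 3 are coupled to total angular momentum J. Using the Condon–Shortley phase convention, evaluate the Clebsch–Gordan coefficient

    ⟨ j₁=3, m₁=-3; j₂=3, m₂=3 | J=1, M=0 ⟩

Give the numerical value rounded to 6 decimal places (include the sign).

-0.566947  (= −√(9/28))

j₁+j₂−J=5  J+j₁−j₂=1  J−j₁+j₂=1  j₁+j₂+J+1=8
(j₁±m₁, j₂±m₂, J±M) = (0,6,6,0,1,1)
P² = 32400/7
sum k=5..5:
  [5] −1/120 = -1/120
S = -1/120
C² = P²·S² = 9/28 ; C = -0.566947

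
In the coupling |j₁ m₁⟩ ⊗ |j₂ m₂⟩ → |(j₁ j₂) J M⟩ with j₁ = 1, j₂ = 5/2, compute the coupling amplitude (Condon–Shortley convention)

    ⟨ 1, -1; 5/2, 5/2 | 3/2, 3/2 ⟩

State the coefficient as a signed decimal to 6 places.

triangle: 2!*0!*3!/6! = 12/720
(j±m)!: 0!*2!*5!*0!*3!*0! = 1440
prefactor² = (2J+1)*Δ*N² = 96
  k=2: +1/(2!*0!*0!*3!*0!*0!) = 1/12
Σ = 1/12  ⇒  CG² = 96*1/12² = 2/3
CG = +√(2/3) = +0.816497

+0.816497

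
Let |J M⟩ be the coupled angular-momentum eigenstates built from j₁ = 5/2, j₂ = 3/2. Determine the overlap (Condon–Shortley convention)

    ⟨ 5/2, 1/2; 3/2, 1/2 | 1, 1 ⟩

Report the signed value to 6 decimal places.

+√(3/20) = +0.387298

√[3·3!2!0!/6! · 3!2!2!1!2!0!] = √(12/5)
  +(−1)^2/∏(2,1,0,0,2,0)! = 1/4  (running 1/4)
⟨..|..⟩ = √(12/5)·(1/4) = +0.387298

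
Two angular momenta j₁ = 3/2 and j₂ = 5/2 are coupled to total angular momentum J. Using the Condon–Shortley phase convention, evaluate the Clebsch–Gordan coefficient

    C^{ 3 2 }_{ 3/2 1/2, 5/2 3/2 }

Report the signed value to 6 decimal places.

-0.288675

j₁+j₂−J=1  J+j₁−j₂=2  J−j₁+j₂=4  j₁+j₂+J+1=8
(j₁±m₁, j₂±m₂, J±M) = (2,1,4,1,5,1)
P² = 48
sum k=0..1:
  [0] +1/24 = 1/24
  [1] −1/12 = -1/12
S = -1/24
C² = P²·S² = 1/12 ; C = -0.288675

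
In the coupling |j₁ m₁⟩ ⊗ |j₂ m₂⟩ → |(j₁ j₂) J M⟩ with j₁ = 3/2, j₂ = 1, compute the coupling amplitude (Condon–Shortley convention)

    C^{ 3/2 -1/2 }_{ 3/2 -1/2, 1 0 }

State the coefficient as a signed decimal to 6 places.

triangle: 1!*2!*1!/5! = 2/120
(j±m)!: 1!*2!*1!*1!*1!*2! = 4
prefactor² = (2J+1)*Δ*N² = 4/15
  k=0: +1/(0!*1!*2!*1!*0!*0!) = 1/2
  k=1: −1/(1!*0!*1!*0!*1!*1!) = -1
Σ = -1/2  ⇒  CG² = 4/15*(-1/2)² = 1/15
CG = −√(1/15) = -0.258199

-0.258199  (= −√(1/15))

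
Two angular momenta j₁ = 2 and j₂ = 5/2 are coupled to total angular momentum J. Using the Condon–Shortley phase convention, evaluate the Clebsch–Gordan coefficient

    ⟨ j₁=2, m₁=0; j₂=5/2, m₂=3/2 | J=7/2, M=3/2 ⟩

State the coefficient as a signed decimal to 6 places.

-0.534522

triangle: 1!*3!*4!/9! = 144/362880
(j±m)!: 2!*2!*4!*1!*5!*2! = 23040
prefactor² = (2J+1)*Δ*N² = 512/7
  k=0: +1/(0!*1!*2!*4!*1!*0!) = 1/48
  k=1: −1/(1!*0!*1!*3!*2!*1!) = -1/12
Σ = -1/16  ⇒  CG² = 512/7*(-1/16)² = 2/7
CG = −√(2/7) = -0.534522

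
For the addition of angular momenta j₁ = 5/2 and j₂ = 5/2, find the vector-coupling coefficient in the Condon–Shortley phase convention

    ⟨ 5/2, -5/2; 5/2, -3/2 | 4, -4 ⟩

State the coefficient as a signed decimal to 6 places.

-0.707107  (= −√(1/2))

j₁+j₂−J=1  J+j₁−j₂=4  J−j₁+j₂=4  j₁+j₂+J+1=10
(j₁±m₁, j₂±m₂, J±M) = (0,5,1,4,0,8)
P² = 165888
sum k=1..1:
  [1] −1/576 = -1/576
S = -1/576
C² = P²·S² = 1/2 ; C = -0.707107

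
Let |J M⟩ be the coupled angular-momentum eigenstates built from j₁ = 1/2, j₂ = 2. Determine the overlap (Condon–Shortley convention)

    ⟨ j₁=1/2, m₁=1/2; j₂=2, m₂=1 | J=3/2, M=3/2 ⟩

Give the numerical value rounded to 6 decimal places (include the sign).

√[4·1!0!3!/5! · 1!0!3!1!3!0!] = √(36/5)
  +(−1)^0/∏(0,1,0,3,0,0)! = 1/6  (running 1/6)
⟨..|..⟩ = √(36/5)·(1/6) = +0.447214

+0.447214  (= +√(1/5))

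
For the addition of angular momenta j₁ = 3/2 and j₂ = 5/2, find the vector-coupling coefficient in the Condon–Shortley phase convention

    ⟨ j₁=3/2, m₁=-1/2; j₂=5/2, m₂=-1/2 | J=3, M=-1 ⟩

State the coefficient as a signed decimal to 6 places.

-0.129099  (= −√(1/60))

triangle: 1!·2!·4!/8! = 48/40320
(j±m)!: 1!·2!·2!·3!·2!·4! = 1152
prefactor² = (2J+1)·Δ·N² = 48/5
  k=0: +1/(0!·1!·2!·2!·0!·2!) = 1/8
  k=1: −1/(1!·0!·1!·1!·1!·3!) = -1/6
Σ = -1/24  ⇒  CG² = 48/5·(-1/24)² = 1/60
CG = −√(1/60) = -0.129099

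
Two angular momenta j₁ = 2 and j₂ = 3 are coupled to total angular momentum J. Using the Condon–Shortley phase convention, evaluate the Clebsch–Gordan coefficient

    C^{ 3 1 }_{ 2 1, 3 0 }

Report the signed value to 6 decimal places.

-0.182574  (= −√(1/30))

j₁+j₂−J=2  J+j₁−j₂=2  J−j₁+j₂=4  j₁+j₂+J+1=9
(j₁±m₁, j₂±m₂, J±M) = (3,1,3,3,4,2)
P² = 96/5
sum k=0..1:
  [0] +1/12 = 1/12
  [1] −1/8 = -1/8
S = -1/24
C² = P²·S² = 1/30 ; C = -0.182574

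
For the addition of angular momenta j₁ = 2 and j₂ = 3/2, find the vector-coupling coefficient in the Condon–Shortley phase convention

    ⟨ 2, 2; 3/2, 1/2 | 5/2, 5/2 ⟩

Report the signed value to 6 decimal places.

√[6·1!3!2!/7! · 4!0!2!1!5!0!] = √(576/7)
  +(−1)^0/∏(0,1,0,2,3,0)! = 1/12  (running 1/12)
⟨..|..⟩ = √(576/7)·(1/12) = +0.755929

+√(4/7) = +0.755929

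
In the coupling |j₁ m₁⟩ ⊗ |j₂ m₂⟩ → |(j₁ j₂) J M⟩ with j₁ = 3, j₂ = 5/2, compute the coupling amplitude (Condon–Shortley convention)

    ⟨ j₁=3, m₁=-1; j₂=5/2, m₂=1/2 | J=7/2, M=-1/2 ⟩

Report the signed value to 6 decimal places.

−√(1/63) ≈ -0.125988

triangle: 2!*4!*3!/10! = 288/3628800
(j±m)!: 2!*4!*3!*2!*3!*4! = 82944
prefactor² = (2J+1)*Δ*N² = 9216/175
  k=0: +1/(0!*2!*4!*3!*0!*0!) = 1/288
  k=1: −1/(1!*1!*3!*2!*1!*1!) = -1/12
  k=2: +1/(2!*0!*2!*1!*2!*2!) = 1/16
Σ = -5/288  ⇒  CG² = 9216/175*(-5/288)² = 1/63
CG = −√(1/63) = -0.125988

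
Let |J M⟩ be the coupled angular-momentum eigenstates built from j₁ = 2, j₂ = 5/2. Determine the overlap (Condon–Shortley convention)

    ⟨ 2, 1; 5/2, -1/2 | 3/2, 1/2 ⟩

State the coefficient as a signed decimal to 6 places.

√[4·3!1!2!/7! · 3!1!2!3!2!1!] = √(48/35)
  +(−1)^0/∏(0,3,1,2,0,0)! = 1/12  (running 1/12)
  +(−1)^1/∏(1,2,0,1,1,1)! = -1/2  (running -5/12)
⟨..|..⟩ = √(48/35)·(-5/12) = -0.487950

-0.487950  (= −√(5/21))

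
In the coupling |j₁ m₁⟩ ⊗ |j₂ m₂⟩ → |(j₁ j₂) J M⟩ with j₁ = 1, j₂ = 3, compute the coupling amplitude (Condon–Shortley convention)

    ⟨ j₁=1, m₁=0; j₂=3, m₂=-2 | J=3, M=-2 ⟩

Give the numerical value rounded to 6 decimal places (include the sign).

j₁+j₂−J=1  J+j₁−j₂=1  J−j₁+j₂=5  j₁+j₂+J+1=8
(j₁±m₁, j₂±m₂, J±M) = (1,1,1,5,1,5)
P² = 300
sum k=0..1:
  [0] +1/24 = 1/24
  [1] −1/120 = -1/120
S = 1/30
C² = P²·S² = 1/3 ; C = +0.577350

+0.577350  (= +√(1/3))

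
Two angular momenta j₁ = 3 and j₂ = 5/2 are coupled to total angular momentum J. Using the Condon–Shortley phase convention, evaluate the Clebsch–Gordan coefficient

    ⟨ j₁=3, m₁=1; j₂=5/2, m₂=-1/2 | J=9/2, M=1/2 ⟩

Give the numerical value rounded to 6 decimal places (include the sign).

+0.480500  (= +√(160/693))

triangle: 1!·5!·4!/11! = 2880/39916800
(j±m)!: 4!·2!·2!·3!·5!·4! = 1658880
prefactor² = (2J+1)·Δ·N² = 92160/77
  k=0: +1/(0!·1!·2!·2!·3!·2!) = 1/48
  k=1: −1/(1!·0!·1!·1!·4!·3!) = -1/144
Σ = 1/72  ⇒  CG² = 92160/77·1/72² = 160/693
CG = +√(160/693) = +0.480500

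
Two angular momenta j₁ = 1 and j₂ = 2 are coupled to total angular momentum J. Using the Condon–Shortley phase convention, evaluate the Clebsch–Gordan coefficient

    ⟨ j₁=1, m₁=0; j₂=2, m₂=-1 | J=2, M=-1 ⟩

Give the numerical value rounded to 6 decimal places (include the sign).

+√(1/6) ≈ +0.408248

j₁+j₂−J=1  J+j₁−j₂=1  J−j₁+j₂=3  j₁+j₂+J+1=6
(j₁±m₁, j₂±m₂, J±M) = (1,1,1,3,1,3)
P² = 3/2
sum k=0..1:
  [0] +1/2 = 1/2
  [1] −1/6 = -1/6
S = 1/3
C² = P²·S² = 1/6 ; C = +0.408248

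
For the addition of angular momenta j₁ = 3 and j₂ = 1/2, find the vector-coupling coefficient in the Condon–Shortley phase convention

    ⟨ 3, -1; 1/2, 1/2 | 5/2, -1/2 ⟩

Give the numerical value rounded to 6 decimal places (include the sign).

√[6·1!5!0!/7! · 2!4!1!0!2!3!] = √(576/7)
  +(−1)^1/∏(1,0,3,0,2,0)! = -1/12  (running -1/12)
⟨..|..⟩ = √(576/7)·(-1/12) = -0.755929

-0.755929  (= −√(4/7))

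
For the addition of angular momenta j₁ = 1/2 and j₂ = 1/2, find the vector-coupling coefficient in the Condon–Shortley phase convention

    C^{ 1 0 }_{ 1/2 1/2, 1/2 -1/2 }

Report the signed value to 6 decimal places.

+0.707107  (= +√(1/2))

√[3·0!1!1!/3! · 1!0!0!1!1!1!] = √(1/2)
  +(−1)^0/∏(0,0,0,0,1,1)! = 1  (running 1)
⟨..|..⟩ = √(1/2)·(1) = +0.707107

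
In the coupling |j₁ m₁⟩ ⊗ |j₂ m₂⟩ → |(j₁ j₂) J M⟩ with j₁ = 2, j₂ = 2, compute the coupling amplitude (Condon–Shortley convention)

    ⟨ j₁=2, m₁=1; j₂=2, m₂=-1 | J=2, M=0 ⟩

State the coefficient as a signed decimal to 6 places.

+0.267261

j₁+j₂−J=2  J+j₁−j₂=2  J−j₁+j₂=2  j₁+j₂+J+1=7
(j₁±m₁, j₂±m₂, J±M) = (3,1,1,3,2,2)
P² = 8/7
sum k=0..1:
  [0] +1/2 = 1/2
  [1] −1/4 = -1/4
S = 1/4
C² = P²·S² = 1/14 ; C = +0.267261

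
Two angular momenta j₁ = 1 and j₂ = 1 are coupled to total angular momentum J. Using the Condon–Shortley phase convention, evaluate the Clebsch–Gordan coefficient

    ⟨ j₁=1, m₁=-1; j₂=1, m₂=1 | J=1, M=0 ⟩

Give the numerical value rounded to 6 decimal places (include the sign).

√[3·1!1!1!/4! · 0!2!2!0!1!1!] = √(1/2)
  +(−1)^1/∏(1,0,1,1,0,0)! = -1  (running -1)
⟨..|..⟩ = √(1/2)·(-1) = -0.707107

−√(1/2) = -0.707107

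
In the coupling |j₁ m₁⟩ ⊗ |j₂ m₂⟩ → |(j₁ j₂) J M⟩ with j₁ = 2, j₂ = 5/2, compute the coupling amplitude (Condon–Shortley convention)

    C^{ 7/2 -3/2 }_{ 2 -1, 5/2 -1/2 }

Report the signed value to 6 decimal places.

−√(2/21) ≈ -0.308607

j₁+j₂−J=1  J+j₁−j₂=3  J−j₁+j₂=4  j₁+j₂+J+1=9
(j₁±m₁, j₂±m₂, J±M) = (1,3,2,3,2,5)
P² = 384/7
sum k=0..1:
  [0] +1/24 = 1/24
  [1] −1/12 = -1/12
S = -1/24
C² = P²·S² = 2/21 ; C = -0.308607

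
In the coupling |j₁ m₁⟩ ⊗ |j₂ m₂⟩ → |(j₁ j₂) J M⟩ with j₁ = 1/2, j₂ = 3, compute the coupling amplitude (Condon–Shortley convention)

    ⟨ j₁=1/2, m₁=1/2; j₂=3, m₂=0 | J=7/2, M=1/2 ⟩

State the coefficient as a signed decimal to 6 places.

+0.755929

triangle: 0!·1!·6!/8! = 720/40320
(j±m)!: 1!·0!·3!·3!·4!·3! = 5184
prefactor² = (2J+1)·Δ·N² = 5184/7
  k=0: +1/(0!·0!·0!·3!·1!·3!) = 1/36
Σ = 1/36  ⇒  CG² = 5184/7·1/36² = 4/7
CG = +√(4/7) = +0.755929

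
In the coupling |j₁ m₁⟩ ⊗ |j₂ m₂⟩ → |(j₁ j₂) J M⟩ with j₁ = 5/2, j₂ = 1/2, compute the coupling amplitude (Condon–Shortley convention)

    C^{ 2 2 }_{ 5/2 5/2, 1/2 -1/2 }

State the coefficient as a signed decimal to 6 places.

j₁+j₂−J=1  J+j₁−j₂=4  J−j₁+j₂=0  j₁+j₂+J+1=6
(j₁±m₁, j₂±m₂, J±M) = (5,0,0,1,4,0)
P² = 480
sum k=0..0:
  [0] +1/24 = 1/24
S = 1/24
C² = P²·S² = 5/6 ; C = +0.912871

+0.912871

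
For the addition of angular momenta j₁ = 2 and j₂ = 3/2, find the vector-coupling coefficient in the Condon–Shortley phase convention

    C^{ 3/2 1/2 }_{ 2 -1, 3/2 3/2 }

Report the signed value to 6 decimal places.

j₁+j₂−J=2  J+j₁−j₂=2  J−j₁+j₂=1  j₁+j₂+J+1=6
(j₁±m₁, j₂±m₂, J±M) = (1,3,3,0,2,1)
P² = 8/5
sum k=2..2:
  [2] +1/2 = 1/2
S = 1/2
C² = P²·S² = 2/5 ; C = +0.632456

+0.632456  (= +√(2/5))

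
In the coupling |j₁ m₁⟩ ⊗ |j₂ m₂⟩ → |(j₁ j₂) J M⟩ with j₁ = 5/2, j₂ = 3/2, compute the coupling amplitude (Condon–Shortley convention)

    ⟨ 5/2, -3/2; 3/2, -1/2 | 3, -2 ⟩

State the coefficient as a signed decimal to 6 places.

-0.288675  (= −√(1/12))

√[7·1!4!2!/8! · 1!4!1!2!1!5!] = √(48)
  +(−1)^0/∏(0,1,4,1,0,1)! = 1/24  (running 1/24)
  +(−1)^1/∏(1,0,3,0,1,2)! = -1/12  (running -1/24)
⟨..|..⟩ = √(48)·(-1/24) = -0.288675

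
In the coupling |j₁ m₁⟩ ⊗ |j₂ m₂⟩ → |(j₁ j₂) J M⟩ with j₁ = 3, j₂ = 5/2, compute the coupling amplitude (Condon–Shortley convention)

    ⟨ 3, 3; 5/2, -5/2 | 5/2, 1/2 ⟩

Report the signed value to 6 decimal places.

+0.487950  (= +√(5/21))

triangle: 3!·3!·2!/9! = 72/362880
(j±m)!: 6!·0!·0!·5!·3!·2! = 1036800
prefactor² = (2J+1)·Δ·N² = 8640/7
  k=0: +1/(0!·3!·0!·0!·3!·2!) = 1/72
Σ = 1/72  ⇒  CG² = 8640/7·1/72² = 5/21
CG = +√(5/21) = +0.487950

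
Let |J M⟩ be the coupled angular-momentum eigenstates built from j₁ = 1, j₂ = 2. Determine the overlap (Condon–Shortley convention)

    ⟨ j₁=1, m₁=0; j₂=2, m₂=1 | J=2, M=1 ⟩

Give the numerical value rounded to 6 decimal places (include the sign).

triangle: 1!×1!×3!/6! = 6/720
(j±m)!: 1!×1!×3!×1!×3!×1! = 36
prefactor² = (2J+1)×Δ×N² = 3/2
  k=0: +1/(0!×1!×1!×3!×0!×0!) = 1/6
  k=1: −1/(1!×0!×0!×2!×1!×1!) = -1/2
Σ = -1/3  ⇒  CG² = 3/2×(-1/3)² = 1/6
CG = −√(1/6) = -0.408248

-0.408248  (= −√(1/6))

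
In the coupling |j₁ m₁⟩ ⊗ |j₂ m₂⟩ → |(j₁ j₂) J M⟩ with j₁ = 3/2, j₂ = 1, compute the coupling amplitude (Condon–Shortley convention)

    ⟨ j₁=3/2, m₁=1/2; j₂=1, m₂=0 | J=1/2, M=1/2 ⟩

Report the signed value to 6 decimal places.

-0.577350  (= −√(1/3))

√[2·2!1!0!/4! · 2!1!1!1!1!0!] = √(1/3)
  +(−1)^1/∏(1,1,0,0,1,0)! = -1  (running -1)
⟨..|..⟩ = √(1/3)·(-1) = -0.577350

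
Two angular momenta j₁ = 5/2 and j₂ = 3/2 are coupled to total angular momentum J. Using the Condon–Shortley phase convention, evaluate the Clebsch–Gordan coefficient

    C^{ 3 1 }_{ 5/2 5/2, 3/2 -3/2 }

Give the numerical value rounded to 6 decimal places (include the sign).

+0.353553  (= +√(1/8))

triangle: 1!×4!×2!/8! = 48/40320
(j±m)!: 5!×0!×0!×3!×4!×2! = 34560
prefactor² = (2J+1)×Δ×N² = 288
  k=0: +1/(0!×1!×0!×0!×4!×2!) = 1/48
Σ = 1/48  ⇒  CG² = 288×1/48² = 1/8
CG = +√(1/8) = +0.353553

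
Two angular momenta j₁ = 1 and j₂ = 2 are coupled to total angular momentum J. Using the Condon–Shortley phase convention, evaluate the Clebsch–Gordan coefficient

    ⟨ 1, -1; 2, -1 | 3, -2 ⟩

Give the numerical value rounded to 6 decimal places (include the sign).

+√(2/3) ≈ +0.816497

√[7·0!2!4!/7! · 0!2!1!3!1!5!] = √(96)
  +(−1)^0/∏(0,0,2,1,0,3)! = 1/12  (running 1/12)
⟨..|..⟩ = √(96)·(1/12) = +0.816497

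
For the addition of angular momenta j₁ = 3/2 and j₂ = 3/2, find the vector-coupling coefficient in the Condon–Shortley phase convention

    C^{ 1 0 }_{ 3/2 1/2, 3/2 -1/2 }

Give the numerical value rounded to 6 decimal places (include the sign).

j₁+j₂−J=2  J+j₁−j₂=1  J−j₁+j₂=1  j₁+j₂+J+1=5
(j₁±m₁, j₂±m₂, J±M) = (2,1,1,2,1,1)
P² = 1/5
sum k=0..1:
  [0] +1/2 = 1/2
  [1] −1/1 = -1
S = -1/2
C² = P²·S² = 1/20 ; C = -0.223607

-0.223607  (= −√(1/20))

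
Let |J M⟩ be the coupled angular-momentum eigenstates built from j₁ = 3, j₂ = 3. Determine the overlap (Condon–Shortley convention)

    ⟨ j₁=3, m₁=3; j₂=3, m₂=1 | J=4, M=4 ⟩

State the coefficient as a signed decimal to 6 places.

√[9·2!4!4!/11! · 6!0!4!2!8!0!] = √(3981312/11)
  +(−1)^0/∏(0,2,0,4,4,0)! = 1/1152  (running 1/1152)
⟨..|..⟩ = √(3981312/11)·(1/1152) = +0.522233

+√(3/11) ≈ +0.522233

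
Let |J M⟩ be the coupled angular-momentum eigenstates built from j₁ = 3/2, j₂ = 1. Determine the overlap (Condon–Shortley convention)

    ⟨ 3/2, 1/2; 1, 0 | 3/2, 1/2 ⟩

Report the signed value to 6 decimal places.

triangle: 1!*2!*1!/5! = 2/120
(j±m)!: 2!*1!*1!*1!*2!*1! = 4
prefactor² = (2J+1)*Δ*N² = 4/15
  k=0: +1/(0!*1!*1!*1!*1!*0!) = 1
  k=1: −1/(1!*0!*0!*0!*2!*1!) = -1/2
Σ = 1/2  ⇒  CG² = 4/15*1/2² = 1/15
CG = +√(1/15) = +0.258199

+√(1/15) = +0.258199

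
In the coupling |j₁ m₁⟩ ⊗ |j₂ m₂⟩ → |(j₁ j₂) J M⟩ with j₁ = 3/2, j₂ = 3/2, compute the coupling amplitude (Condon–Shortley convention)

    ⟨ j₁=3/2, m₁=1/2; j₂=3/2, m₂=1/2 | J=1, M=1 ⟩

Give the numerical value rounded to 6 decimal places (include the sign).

√[3·2!1!1!/5! · 2!1!2!1!2!0!] = √(2/5)
  +(−1)^1/∏(1,1,0,1,1,0)! = -1  (running -1)
⟨..|..⟩ = √(2/5)·(-1) = -0.632456

−√(2/5) = -0.632456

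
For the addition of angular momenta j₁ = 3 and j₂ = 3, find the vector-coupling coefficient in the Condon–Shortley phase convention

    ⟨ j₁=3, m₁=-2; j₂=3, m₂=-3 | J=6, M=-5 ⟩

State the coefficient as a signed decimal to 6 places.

j₁+j₂−J=0  J+j₁−j₂=6  J−j₁+j₂=6  j₁+j₂+J+1=13
(j₁±m₁, j₂±m₂, J±M) = (1,5,0,6,1,11)
P² = 3732480000
sum k=0..0:
  [0] +1/86400 = 1/86400
S = 1/86400
C² = P²·S² = 1/2 ; C = +0.707107

+√(1/2) ≈ +0.707107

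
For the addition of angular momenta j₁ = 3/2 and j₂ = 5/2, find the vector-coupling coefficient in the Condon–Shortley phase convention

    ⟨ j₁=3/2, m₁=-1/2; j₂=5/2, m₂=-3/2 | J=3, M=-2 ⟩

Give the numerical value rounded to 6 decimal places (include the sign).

+0.288675  (= +√(1/12))

√[7·1!2!4!/8! · 1!2!1!4!1!5!] = √(48)
  +(−1)^0/∏(0,1,2,1,0,3)! = 1/12  (running 1/12)
  +(−1)^1/∏(1,0,1,0,1,4)! = -1/24  (running 1/24)
⟨..|..⟩ = √(48)·(1/24) = +0.288675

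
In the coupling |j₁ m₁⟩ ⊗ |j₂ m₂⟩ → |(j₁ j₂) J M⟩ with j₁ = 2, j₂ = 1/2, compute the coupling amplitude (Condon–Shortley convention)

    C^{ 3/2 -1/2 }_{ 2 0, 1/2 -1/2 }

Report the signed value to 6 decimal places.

+√(2/5) ≈ +0.632456

j₁+j₂−J=1  J+j₁−j₂=3  J−j₁+j₂=0  j₁+j₂+J+1=5
(j₁±m₁, j₂±m₂, J±M) = (2,2,0,1,1,2)
P² = 8/5
sum k=0..0:
  [0] +1/2 = 1/2
S = 1/2
C² = P²·S² = 2/5 ; C = +0.632456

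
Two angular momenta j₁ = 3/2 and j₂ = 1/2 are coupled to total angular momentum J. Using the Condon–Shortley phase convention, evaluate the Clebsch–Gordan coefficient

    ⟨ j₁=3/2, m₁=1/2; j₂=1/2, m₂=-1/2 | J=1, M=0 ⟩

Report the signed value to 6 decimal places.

triangle: 1!×2!×0!/4! = 2/24
(j±m)!: 2!×1!×0!×1!×1!×1! = 2
prefactor² = (2J+1)×Δ×N² = 1/2
  k=0: +1/(0!×1!×1!×0!×1!×0!) = 1
Σ = 1  ⇒  CG² = 1/2×1² = 1/2
CG = +√(1/2) = +0.707107

+0.707107  (= +√(1/2))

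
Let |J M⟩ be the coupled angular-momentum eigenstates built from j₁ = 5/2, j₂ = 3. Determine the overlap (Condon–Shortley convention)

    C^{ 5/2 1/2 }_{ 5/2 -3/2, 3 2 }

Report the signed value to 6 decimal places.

triangle: 3!·2!·3!/9! = 72/362880
(j±m)!: 1!·4!·5!·1!·3!·2! = 34560
prefactor² = (2J+1)·Δ·N² = 288/7
  k=2: +1/(2!·1!·2!·3!·0!·0!) = 1/24
  k=3: −1/(3!·0!·1!·2!·1!·1!) = -1/12
Σ = -1/24  ⇒  CG² = 288/7·(-1/24)² = 1/14
CG = −√(1/14) = -0.267261

−√(1/14) = -0.267261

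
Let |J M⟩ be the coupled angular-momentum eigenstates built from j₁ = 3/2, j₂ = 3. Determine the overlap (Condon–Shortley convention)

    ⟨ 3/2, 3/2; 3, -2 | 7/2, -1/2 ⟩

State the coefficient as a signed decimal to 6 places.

+0.487950

j₁+j₂−J=1  J+j₁−j₂=2  J−j₁+j₂=5  j₁+j₂+J+1=9
(j₁±m₁, j₂±m₂, J±M) = (3,0,1,5,3,4)
P² = 3840/7
sum k=0..0:
  [0] +1/48 = 1/48
S = 1/48
C² = P²·S² = 5/21 ; C = +0.487950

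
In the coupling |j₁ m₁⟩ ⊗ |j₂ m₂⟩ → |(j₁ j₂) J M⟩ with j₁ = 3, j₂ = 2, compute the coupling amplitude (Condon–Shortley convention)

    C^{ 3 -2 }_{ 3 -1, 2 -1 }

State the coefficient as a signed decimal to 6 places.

−√(1/4) = -0.500000

√[7·2!4!2!/9! · 2!4!1!3!1!5!] = √(64)
  +(−1)^0/∏(0,2,4,1,0,1)! = 1/48  (running 1/48)
  +(−1)^1/∏(1,1,3,0,1,2)! = -1/12  (running -1/16)
⟨..|..⟩ = √(64)·(-1/16) = -0.500000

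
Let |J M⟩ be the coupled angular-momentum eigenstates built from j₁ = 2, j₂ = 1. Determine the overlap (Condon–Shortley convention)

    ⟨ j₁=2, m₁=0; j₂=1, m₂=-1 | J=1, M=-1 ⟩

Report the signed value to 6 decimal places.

√[3·2!2!0!/5! · 2!2!0!2!0!2!] = √(8/5)
  +(−1)^0/∏(0,2,2,0,0,0)! = 1/4  (running 1/4)
⟨..|..⟩ = √(8/5)·(1/4) = +0.316228

+√(1/10) ≈ +0.316228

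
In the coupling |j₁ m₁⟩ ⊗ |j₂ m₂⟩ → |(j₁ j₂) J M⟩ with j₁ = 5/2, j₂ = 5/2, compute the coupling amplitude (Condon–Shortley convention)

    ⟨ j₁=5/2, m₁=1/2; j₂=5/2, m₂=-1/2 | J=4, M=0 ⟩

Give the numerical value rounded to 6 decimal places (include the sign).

√[9·1!4!4!/10! · 3!2!2!3!4!4!] = √(20736/175)
  +(−1)^0/∏(0,1,2,2,2,2)! = 1/16  (running 1/16)
  +(−1)^1/∏(1,0,1,1,3,3)! = -1/36  (running 5/144)
⟨..|..⟩ = √(20736/175)·(5/144) = +0.377964

+0.377964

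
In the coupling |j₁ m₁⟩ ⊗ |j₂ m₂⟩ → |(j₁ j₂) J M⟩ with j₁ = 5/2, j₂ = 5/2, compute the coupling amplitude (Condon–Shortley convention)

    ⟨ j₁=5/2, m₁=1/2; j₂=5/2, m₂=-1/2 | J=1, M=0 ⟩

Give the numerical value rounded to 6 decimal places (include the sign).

+0.119523

triangle: 4!·1!·1!/7! = 24/5040
(j±m)!: 3!·2!·2!·3!·1!·1! = 144
prefactor² = (2J+1)·Δ·N² = 72/35
  k=1: −1/(1!·3!·1!·1!·0!·0!) = -1/6
  k=2: +1/(2!·2!·0!·0!·1!·1!) = 1/4
Σ = 1/12  ⇒  CG² = 72/35·1/12² = 1/70
CG = +√(1/70) = +0.119523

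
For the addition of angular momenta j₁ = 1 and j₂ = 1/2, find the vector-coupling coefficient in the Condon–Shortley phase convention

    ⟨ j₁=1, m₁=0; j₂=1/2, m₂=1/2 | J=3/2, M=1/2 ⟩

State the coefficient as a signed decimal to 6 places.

j₁+j₂−J=0  J+j₁−j₂=2  J−j₁+j₂=1  j₁+j₂+J+1=4
(j₁±m₁, j₂±m₂, J±M) = (1,1,1,0,2,1)
P² = 2/3
sum k=0..0:
  [0] +1/1 = 1
S = 1
C² = P²·S² = 2/3 ; C = +0.816497

+0.816497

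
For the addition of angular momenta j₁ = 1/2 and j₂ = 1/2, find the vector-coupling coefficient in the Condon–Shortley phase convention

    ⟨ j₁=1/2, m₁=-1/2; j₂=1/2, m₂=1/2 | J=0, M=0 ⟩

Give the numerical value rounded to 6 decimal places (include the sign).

-0.707107

j₁+j₂−J=1  J+j₁−j₂=0  J−j₁+j₂=0  j₁+j₂+J+1=2
(j₁±m₁, j₂±m₂, J±M) = (0,1,1,0,0,0)
P² = 1/2
sum k=1..1:
  [1] −1/1 = -1
S = -1
C² = P²·S² = 1/2 ; C = -0.707107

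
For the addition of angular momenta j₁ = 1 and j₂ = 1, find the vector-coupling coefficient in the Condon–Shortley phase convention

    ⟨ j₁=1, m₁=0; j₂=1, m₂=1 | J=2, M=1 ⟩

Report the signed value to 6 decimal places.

+0.707107  (= +√(1/2))

triangle: 0!·2!·2!/5! = 4/120
(j±m)!: 1!·1!·2!·0!·3!·1! = 12
prefactor² = (2J+1)·Δ·N² = 2
  k=0: +1/(0!·0!·1!·2!·1!·0!) = 1/2
Σ = 1/2  ⇒  CG² = 2·1/2² = 1/2
CG = +√(1/2) = +0.707107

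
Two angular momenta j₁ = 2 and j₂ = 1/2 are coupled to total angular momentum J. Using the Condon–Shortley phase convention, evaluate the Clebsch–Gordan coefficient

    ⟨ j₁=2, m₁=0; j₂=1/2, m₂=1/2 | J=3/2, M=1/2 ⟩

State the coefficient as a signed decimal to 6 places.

j₁+j₂−J=1  J+j₁−j₂=3  J−j₁+j₂=0  j₁+j₂+J+1=5
(j₁±m₁, j₂±m₂, J±M) = (2,2,1,0,2,1)
P² = 8/5
sum k=1..1:
  [1] −1/2 = -1/2
S = -1/2
C² = P²·S² = 2/5 ; C = -0.632456

−√(2/5) = -0.632456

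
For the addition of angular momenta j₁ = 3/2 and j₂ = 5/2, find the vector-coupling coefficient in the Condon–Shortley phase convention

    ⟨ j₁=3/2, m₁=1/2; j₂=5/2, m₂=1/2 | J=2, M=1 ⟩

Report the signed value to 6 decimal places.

−√(25/84) = -0.545545

√[5·2!1!3!/7! · 2!1!3!2!3!1!] = √(12/7)
  +(−1)^0/∏(0,2,1,3,0,0)! = 1/12  (running 1/12)
  +(−1)^1/∏(1,1,0,2,1,1)! = -1/2  (running -5/12)
⟨..|..⟩ = √(12/7)·(-5/12) = -0.545545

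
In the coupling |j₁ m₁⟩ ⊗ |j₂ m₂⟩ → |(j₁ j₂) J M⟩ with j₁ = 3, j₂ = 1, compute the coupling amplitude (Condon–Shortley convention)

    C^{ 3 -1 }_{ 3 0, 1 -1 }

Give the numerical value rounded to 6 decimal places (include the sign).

+0.707107  (= +√(1/2))

j₁+j₂−J=1  J+j₁−j₂=5  J−j₁+j₂=1  j₁+j₂+J+1=8
(j₁±m₁, j₂±m₂, J±M) = (3,3,0,2,2,4)
P² = 72
sum k=0..0:
  [0] +1/12 = 1/12
S = 1/12
C² = P²·S² = 1/2 ; C = +0.707107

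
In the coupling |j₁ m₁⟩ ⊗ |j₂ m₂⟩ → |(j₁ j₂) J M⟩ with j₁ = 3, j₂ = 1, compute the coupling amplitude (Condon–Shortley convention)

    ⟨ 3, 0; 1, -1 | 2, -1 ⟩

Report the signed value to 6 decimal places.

√[5·2!4!0!/7! · 3!3!0!2!1!3!] = √(144/7)
  +(−1)^0/∏(0,2,3,0,1,0)! = 1/12  (running 1/12)
⟨..|..⟩ = √(144/7)·(1/12) = +0.377964

+0.377964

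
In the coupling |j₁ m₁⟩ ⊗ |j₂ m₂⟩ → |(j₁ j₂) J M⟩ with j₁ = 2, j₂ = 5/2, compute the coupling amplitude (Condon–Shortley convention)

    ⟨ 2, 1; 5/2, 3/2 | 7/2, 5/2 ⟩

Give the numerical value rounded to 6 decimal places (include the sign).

-0.125988  (= −√(1/63))

j₁+j₂−J=1  J+j₁−j₂=3  J−j₁+j₂=4  j₁+j₂+J+1=9
(j₁±m₁, j₂±m₂, J±M) = (3,1,4,1,6,1)
P² = 2304/7
sum k=0..1:
  [0] +1/48 = 1/48
  [1] −1/36 = -1/36
S = -1/144
C² = P²·S² = 1/63 ; C = -0.125988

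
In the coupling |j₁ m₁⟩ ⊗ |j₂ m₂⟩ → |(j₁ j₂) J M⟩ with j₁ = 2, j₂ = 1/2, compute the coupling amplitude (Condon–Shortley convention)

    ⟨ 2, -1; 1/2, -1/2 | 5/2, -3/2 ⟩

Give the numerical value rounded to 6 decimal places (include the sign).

+0.894427  (= +√(4/5))

j₁+j₂−J=0  J+j₁−j₂=4  J−j₁+j₂=1  j₁+j₂+J+1=6
(j₁±m₁, j₂±m₂, J±M) = (1,3,0,1,1,4)
P² = 144/5
sum k=0..0:
  [0] +1/6 = 1/6
S = 1/6
C² = P²·S² = 4/5 ; C = +0.894427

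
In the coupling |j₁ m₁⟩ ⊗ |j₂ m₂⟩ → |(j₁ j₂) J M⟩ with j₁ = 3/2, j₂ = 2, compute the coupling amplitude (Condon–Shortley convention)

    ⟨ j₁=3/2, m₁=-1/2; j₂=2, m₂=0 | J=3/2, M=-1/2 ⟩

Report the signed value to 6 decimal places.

√[4·2!1!2!/6! · 1!2!2!2!1!2!] = √(16/45)
  +(−1)^1/∏(1,1,1,1,0,1)! = -1  (running -1)
  +(−1)^2/∏(2,0,0,0,1,2)! = 1/4  (running -3/4)
⟨..|..⟩ = √(16/45)·(-3/4) = -0.447214

−√(1/5) = -0.447214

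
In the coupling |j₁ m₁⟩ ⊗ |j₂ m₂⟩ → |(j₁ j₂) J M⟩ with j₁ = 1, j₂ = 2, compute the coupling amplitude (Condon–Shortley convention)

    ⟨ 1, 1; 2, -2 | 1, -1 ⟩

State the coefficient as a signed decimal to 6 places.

+√(3/5) = +0.774597

triangle: 2!*0!*2!/5! = 4/120
(j±m)!: 2!*0!*0!*4!*0!*2! = 96
prefactor² = (2J+1)*Δ*N² = 48/5
  k=0: +1/(0!*2!*0!*0!*0!*2!) = 1/4
Σ = 1/4  ⇒  CG² = 48/5*1/4² = 3/5
CG = +√(3/5) = +0.774597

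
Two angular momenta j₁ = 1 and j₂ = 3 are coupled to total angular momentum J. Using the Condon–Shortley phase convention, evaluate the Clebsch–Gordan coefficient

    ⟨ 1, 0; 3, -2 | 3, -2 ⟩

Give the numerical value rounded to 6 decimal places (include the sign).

+0.577350  (= +√(1/3))

triangle: 1!×1!×5!/8! = 120/40320
(j±m)!: 1!×1!×1!×5!×1!×5! = 14400
prefactor² = (2J+1)×Δ×N² = 300
  k=0: +1/(0!×1!×1!×1!×0!×4!) = 1/24
  k=1: −1/(1!×0!×0!×0!×1!×5!) = -1/120
Σ = 1/30  ⇒  CG² = 300×1/30² = 1/3
CG = +√(1/3) = +0.577350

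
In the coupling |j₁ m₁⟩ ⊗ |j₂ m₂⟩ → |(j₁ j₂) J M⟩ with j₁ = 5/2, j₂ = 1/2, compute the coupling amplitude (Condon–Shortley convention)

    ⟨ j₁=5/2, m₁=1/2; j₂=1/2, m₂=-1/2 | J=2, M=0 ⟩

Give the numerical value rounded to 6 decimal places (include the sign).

+√(1/2) = +0.707107

triangle: 1!·4!·0!/6! = 24/720
(j±m)!: 3!·2!·0!·1!·2!·2! = 48
prefactor² = (2J+1)·Δ·N² = 8
  k=0: +1/(0!·1!·2!·0!·2!·0!) = 1/4
Σ = 1/4  ⇒  CG² = 8·1/4² = 1/2
CG = +√(1/2) = +0.707107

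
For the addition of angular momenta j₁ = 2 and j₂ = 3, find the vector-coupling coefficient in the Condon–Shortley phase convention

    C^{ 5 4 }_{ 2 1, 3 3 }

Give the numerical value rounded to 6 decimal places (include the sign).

+√(2/5) = +0.632456

triangle: 0!·4!·6!/11! = 17280/39916800
(j±m)!: 3!·1!·6!·0!·9!·1! = 1567641600
prefactor² = (2J+1)·Δ·N² = 7464960
  k=0: +1/(0!·0!·1!·6!·3!·0!) = 1/4320
Σ = 1/4320  ⇒  CG² = 7464960·1/4320² = 2/5
CG = +√(2/5) = +0.632456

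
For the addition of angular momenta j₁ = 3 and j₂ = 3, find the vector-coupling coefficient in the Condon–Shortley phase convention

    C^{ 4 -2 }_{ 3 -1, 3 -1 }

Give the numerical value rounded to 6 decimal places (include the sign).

-0.509647  (= −√(20/77))

triangle: 2!·4!·4!/11! = 1152/39916800
(j±m)!: 2!·4!·2!·4!·2!·6! = 3317760
prefactor² = (2J+1)·Δ·N² = 331776/385
  k=0: +1/(0!·2!·4!·2!·0!·2!) = 1/192
  k=1: −1/(1!·1!·3!·1!·1!·3!) = -1/36
  k=2: +1/(2!·0!·2!·0!·2!·4!) = 1/192
Σ = -5/288  ⇒  CG² = 331776/385·(-5/288)² = 20/77
CG = −√(20/77) = -0.509647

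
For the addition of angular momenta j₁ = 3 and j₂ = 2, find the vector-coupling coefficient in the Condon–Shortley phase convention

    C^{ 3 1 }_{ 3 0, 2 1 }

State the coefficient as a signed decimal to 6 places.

triangle: 2!*4!*2!/9! = 96/362880
(j±m)!: 3!*3!*3!*1!*4!*2! = 10368
prefactor² = (2J+1)*Δ*N² = 96/5
  k=1: −1/(1!*1!*2!*2!*2!*0!) = -1/8
  k=2: +1/(2!*0!*1!*1!*3!*1!) = 1/12
Σ = -1/24  ⇒  CG² = 96/5*(-1/24)² = 1/30
CG = −√(1/30) = -0.182574

-0.182574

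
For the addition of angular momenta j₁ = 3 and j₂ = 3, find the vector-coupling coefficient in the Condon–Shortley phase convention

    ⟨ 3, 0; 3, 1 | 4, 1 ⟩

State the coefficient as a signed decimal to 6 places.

j₁+j₂−J=2  J+j₁−j₂=4  J−j₁+j₂=4  j₁+j₂+J+1=11
(j₁±m₁, j₂±m₂, J±M) = (3,3,4,2,5,3)
P² = 124416/385
sum k=0..2:
  [0] +1/288 = 1/288
  [1] −1/24 = -1/24
  [2] +1/48 = 1/48
S = -5/288
C² = P²·S² = 15/154 ; C = -0.312094

-0.312094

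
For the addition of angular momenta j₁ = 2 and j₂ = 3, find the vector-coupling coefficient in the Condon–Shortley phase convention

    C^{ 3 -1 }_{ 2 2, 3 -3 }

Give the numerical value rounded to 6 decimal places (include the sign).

+0.408248

√[7·2!2!4!/9! · 4!0!0!6!2!4!] = √(1536)
  +(−1)^0/∏(0,2,0,0,2,4)! = 1/96  (running 1/96)
⟨..|..⟩ = √(1536)·(1/96) = +0.408248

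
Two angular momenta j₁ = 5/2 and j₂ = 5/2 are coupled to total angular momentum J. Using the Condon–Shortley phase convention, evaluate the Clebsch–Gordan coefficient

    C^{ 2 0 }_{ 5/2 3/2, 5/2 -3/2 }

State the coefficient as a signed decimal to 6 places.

j₁+j₂−J=3  J+j₁−j₂=2  J−j₁+j₂=2  j₁+j₂+J+1=8
(j₁±m₁, j₂±m₂, J±M) = (4,1,1,4,2,2)
P² = 48/7
sum k=0..1:
  [0] +1/6 = 1/6
  [1] −1/8 = -1/8
S = 1/24
C² = P²·S² = 1/84 ; C = +0.109109

+√(1/84) ≈ +0.109109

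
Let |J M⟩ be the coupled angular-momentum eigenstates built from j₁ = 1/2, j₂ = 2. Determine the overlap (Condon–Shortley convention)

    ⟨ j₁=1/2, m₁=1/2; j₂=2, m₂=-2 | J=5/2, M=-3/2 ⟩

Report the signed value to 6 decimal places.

√[6·0!1!4!/6! · 1!0!0!4!1!4!] = √(576/5)
  +(−1)^0/∏(0,0,0,0,1,4)! = 1/24  (running 1/24)
⟨..|..⟩ = √(576/5)·(1/24) = +0.447214

+0.447214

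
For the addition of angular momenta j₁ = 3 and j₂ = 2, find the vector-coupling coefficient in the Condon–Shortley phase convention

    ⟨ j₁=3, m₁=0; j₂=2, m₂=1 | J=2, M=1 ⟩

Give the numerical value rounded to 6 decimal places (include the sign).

√[5·3!3!1!/8! · 3!3!3!1!3!1!] = √(81/14)
  +(−1)^2/∏(2,1,1,1,2,0)! = 1/4  (running 1/4)
  +(−1)^3/∏(3,0,0,0,3,1)! = -1/36  (running 2/9)
⟨..|..⟩ = √(81/14)·(2/9) = +0.534522

+√(2/7) ≈ +0.534522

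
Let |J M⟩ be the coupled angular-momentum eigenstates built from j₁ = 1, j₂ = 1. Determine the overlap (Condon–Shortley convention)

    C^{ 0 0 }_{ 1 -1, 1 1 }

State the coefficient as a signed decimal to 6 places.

+0.577350  (= +√(1/3))

j₁+j₂−J=2  J+j₁−j₂=0  J−j₁+j₂=0  j₁+j₂+J+1=3
(j₁±m₁, j₂±m₂, J±M) = (0,2,2,0,0,0)
P² = 4/3
sum k=2..2:
  [2] +1/2 = 1/2
S = 1/2
C² = P²·S² = 1/3 ; C = +0.577350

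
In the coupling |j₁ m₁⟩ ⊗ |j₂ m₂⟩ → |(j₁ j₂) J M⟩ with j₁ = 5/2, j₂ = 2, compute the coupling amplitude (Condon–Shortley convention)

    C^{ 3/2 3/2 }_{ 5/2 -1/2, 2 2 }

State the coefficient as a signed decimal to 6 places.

−√(4/35) = -0.338062

j₁+j₂−J=3  J+j₁−j₂=2  J−j₁+j₂=1  j₁+j₂+J+1=7
(j₁±m₁, j₂±m₂, J±M) = (2,3,4,0,3,0)
P² = 576/35
sum k=3..3:
  [3] −1/12 = -1/12
S = -1/12
C² = P²·S² = 4/35 ; C = -0.338062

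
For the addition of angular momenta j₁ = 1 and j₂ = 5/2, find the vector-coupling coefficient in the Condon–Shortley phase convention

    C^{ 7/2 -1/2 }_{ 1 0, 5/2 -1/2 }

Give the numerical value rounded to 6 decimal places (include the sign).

+√(4/7) ≈ +0.755929

j₁+j₂−J=0  J+j₁−j₂=2  J−j₁+j₂=5  j₁+j₂+J+1=8
(j₁±m₁, j₂±m₂, J±M) = (1,1,2,3,3,4)
P² = 576/7
sum k=0..0:
  [0] +1/12 = 1/12
S = 1/12
C² = P²·S² = 4/7 ; C = +0.755929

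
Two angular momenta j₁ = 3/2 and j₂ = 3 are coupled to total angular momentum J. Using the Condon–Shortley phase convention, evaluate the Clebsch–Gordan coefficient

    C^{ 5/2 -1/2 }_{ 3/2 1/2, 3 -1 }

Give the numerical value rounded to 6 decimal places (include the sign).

-0.119523

triangle: 2!·1!·4!/8! = 48/40320
(j±m)!: 2!·1!·2!·4!·2!·3! = 1152
prefactor² = (2J+1)·Δ·N² = 288/35
  k=0: +1/(0!·2!·1!·2!·0!·2!) = 1/8
  k=1: −1/(1!·1!·0!·1!·1!·3!) = -1/6
Σ = -1/24  ⇒  CG² = 288/35·(-1/24)² = 1/70
CG = −√(1/70) = -0.119523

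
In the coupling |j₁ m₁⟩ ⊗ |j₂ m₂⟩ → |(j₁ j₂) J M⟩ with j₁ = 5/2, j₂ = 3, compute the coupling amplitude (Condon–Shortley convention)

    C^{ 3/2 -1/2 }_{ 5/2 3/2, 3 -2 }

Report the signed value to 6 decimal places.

triangle: 4!*1!*2!/8! = 48/40320
(j±m)!: 4!*1!*1!*5!*1!*2! = 5760
prefactor² = (2J+1)*Δ*N² = 192/7
  k=0: +1/(0!*4!*1!*1!*0!*1!) = 1/24
  k=1: −1/(1!*3!*0!*0!*1!*2!) = -1/12
Σ = -1/24  ⇒  CG² = 192/7*(-1/24)² = 1/21
CG = −√(1/21) = -0.218218

−√(1/21) = -0.218218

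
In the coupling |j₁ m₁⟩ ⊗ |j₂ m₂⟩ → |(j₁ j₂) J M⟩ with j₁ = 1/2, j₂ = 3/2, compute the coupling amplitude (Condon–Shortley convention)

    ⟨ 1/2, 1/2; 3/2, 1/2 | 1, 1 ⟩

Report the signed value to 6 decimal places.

+0.500000

√[3·1!0!2!/4! · 1!0!2!1!2!0!] = √(1)
  +(−1)^0/∏(0,1,0,2,0,0)! = 1/2  (running 1/2)
⟨..|..⟩ = √(1)·(1/2) = +0.500000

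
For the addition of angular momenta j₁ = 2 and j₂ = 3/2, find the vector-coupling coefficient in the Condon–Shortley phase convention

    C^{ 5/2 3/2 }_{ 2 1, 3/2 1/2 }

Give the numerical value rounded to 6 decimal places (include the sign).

+√(1/35) ≈ +0.169031

√[6·1!3!2!/7! · 3!1!2!1!4!1!] = √(144/35)
  +(−1)^0/∏(0,1,1,2,2,0)! = 1/4  (running 1/4)
  +(−1)^1/∏(1,0,0,1,3,1)! = -1/6  (running 1/12)
⟨..|..⟩ = √(144/35)·(1/12) = +0.169031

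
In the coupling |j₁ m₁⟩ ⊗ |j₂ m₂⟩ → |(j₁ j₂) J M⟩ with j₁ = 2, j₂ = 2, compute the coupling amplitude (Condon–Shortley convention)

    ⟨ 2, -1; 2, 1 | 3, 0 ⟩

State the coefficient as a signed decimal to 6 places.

-0.632456  (= −√(2/5))

j₁+j₂−J=1  J+j₁−j₂=3  J−j₁+j₂=3  j₁+j₂+J+1=8
(j₁±m₁, j₂±m₂, J±M) = (1,3,3,1,3,3)
P² = 81/10
sum k=0..1:
  [0] +1/36 = 1/36
  [1] −1/4 = -1/4
S = -2/9
C² = P²·S² = 2/5 ; C = -0.632456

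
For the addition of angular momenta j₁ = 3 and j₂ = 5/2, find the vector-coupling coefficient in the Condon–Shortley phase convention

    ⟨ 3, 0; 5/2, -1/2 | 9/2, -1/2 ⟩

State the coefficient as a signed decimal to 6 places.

+√(10/231) ≈ +0.208063

√[10·1!5!4!/11! · 3!3!2!3!4!5!] = √(69120/77)
  +(−1)^0/∏(0,1,3,2,2,2)! = 1/48  (running 1/48)
  +(−1)^1/∏(1,0,2,1,3,3)! = -1/72  (running 1/144)
⟨..|..⟩ = √(69120/77)·(1/144) = +0.208063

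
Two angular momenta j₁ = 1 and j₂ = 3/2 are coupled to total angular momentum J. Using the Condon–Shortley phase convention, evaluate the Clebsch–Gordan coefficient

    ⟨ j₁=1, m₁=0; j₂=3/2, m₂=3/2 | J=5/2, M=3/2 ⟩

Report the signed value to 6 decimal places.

+0.632456

triangle: 0!*2!*3!/6! = 12/720
(j±m)!: 1!*1!*3!*0!*4!*1! = 144
prefactor² = (2J+1)*Δ*N² = 72/5
  k=0: +1/(0!*0!*1!*3!*1!*0!) = 1/6
Σ = 1/6  ⇒  CG² = 72/5*1/6² = 2/5
CG = +√(2/5) = +0.632456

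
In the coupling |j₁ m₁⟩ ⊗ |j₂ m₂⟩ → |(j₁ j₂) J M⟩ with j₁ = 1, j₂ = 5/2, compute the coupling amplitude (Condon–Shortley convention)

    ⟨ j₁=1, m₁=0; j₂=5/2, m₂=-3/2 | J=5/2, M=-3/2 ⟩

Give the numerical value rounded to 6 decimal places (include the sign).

+0.507093

√[6·1!1!4!/7! · 1!1!1!4!1!4!] = √(576/35)
  +(−1)^0/∏(0,1,1,1,0,3)! = 1/6  (running 1/6)
  +(−1)^1/∏(1,0,0,0,1,4)! = -1/24  (running 1/8)
⟨..|..⟩ = √(576/35)·(1/8) = +0.507093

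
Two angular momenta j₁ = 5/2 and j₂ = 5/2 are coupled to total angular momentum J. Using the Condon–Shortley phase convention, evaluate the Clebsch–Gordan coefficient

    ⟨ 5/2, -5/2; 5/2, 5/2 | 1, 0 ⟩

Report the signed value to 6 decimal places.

+√(5/14) = +0.597614

√[3·4!1!1!/7! · 0!5!5!0!1!1!] = √(1440/7)
  +(−1)^4/∏(4,0,1,1,0,0)! = 1/24  (running 1/24)
⟨..|..⟩ = √(1440/7)·(1/24) = +0.597614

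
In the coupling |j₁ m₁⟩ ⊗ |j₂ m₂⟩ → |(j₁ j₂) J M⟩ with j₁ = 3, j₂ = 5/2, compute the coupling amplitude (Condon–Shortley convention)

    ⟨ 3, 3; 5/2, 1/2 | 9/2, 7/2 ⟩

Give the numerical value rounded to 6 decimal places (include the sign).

j₁+j₂−J=1  J+j₁−j₂=5  J−j₁+j₂=4  j₁+j₂+J+1=11
(j₁±m₁, j₂±m₂, J±M) = (6,0,3,2,8,1)
P² = 2764800/11
sum k=0..0:
  [0] +1/720 = 1/720
S = 1/720
C² = P²·S² = 16/33 ; C = +0.696311

+0.696311  (= +√(16/33))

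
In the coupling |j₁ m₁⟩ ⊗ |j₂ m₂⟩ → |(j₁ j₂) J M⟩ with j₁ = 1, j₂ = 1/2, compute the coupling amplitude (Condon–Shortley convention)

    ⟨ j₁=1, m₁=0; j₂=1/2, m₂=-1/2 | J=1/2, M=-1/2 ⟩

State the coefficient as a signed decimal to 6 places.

j₁+j₂−J=1  J+j₁−j₂=1  J−j₁+j₂=0  j₁+j₂+J+1=3
(j₁±m₁, j₂±m₂, J±M) = (1,1,0,1,0,1)
P² = 1/3
sum k=0..0:
  [0] +1/1 = 1
S = 1
C² = P²·S² = 1/3 ; C = +0.577350

+√(1/3) ≈ +0.577350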